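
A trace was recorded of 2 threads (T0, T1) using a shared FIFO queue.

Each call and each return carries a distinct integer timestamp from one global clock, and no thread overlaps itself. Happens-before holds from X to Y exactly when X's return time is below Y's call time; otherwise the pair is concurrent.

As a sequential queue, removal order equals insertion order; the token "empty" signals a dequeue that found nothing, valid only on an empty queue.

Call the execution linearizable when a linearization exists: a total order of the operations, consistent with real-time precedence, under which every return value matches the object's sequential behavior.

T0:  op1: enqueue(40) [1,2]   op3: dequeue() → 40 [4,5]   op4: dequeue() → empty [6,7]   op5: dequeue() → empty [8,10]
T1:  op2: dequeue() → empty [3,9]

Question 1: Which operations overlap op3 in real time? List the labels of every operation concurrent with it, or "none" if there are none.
concurrent with op3 ([4,5]): every op whose interval crosses 4..5
op1 [1,2]: before
op2 [3,9]: concurrent
op4 [6,7]: after
op5 [8,10]: after

op2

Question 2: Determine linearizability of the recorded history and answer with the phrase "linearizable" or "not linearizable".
one valid linearization: op1, op3, op2, op4, op5
after step 1 (op1 enqueue(40)): queue <40>
after step 2 (op3 dequeue() → 40): queue <>
after step 3 (op2 dequeue() → empty): queue <>
after step 4 (op4 dequeue() → empty): queue <>
after step 5 (op5 dequeue() → empty): queue <>

linearizable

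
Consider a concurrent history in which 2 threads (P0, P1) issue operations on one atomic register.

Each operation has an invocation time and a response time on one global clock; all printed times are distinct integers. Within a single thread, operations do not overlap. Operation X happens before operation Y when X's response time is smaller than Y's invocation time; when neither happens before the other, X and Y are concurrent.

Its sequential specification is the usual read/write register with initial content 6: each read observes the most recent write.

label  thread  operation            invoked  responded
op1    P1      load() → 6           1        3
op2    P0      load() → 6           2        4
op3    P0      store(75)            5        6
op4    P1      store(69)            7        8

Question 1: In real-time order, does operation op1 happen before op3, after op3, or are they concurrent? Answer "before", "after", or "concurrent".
before

op1 spans [1,3], op3 spans [5,6]
resp(op1)=3 < inv(op3)=5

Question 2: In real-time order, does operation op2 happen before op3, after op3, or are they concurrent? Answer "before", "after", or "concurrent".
before

op2 spans [2,4], op3 spans [5,6]
resp(op2)=4 < inv(op3)=5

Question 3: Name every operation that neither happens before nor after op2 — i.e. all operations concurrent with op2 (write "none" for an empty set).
op1

overlap test against op2 [2,4]: concurrent iff the interval meets 2..4
op1 [1,3]: concurrent
op3 [5,6]: after
op4 [7,8]: after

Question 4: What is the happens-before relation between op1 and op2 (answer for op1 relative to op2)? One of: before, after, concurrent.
concurrent

op1 spans [1,3], op2 spans [2,4]
the intervals overlap in both directions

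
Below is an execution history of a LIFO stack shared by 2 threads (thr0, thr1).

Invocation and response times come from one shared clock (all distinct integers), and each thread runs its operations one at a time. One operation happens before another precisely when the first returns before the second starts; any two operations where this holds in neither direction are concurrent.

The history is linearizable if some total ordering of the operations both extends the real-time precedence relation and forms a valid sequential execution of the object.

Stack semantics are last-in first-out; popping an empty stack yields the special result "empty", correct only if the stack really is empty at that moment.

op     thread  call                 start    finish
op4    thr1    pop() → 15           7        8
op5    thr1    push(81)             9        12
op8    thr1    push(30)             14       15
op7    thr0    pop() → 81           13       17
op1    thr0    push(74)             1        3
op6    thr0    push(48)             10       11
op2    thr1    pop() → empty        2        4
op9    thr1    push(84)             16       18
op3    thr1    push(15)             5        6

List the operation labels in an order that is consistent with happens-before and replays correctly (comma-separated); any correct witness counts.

after step 1 (op2 pop() → empty): stack <>
after step 2 (op1 push(74)): stack <74>
after step 3 (op3 push(15)): stack <74,15>
after step 4 (op4 pop() → 15): stack <74>
after step 5 (op6 push(48)): stack <74,48>
after step 6 (op5 push(81)): stack <74,48,81>
after step 7 (op7 pop() → 81): stack <74,48>
after step 8 (op8 push(30)): stack <74,48,30>
after step 9 (op9 push(84)): stack <74,48,30,84>

op2, op1, op3, op4, op6, op5, op7, op8, op9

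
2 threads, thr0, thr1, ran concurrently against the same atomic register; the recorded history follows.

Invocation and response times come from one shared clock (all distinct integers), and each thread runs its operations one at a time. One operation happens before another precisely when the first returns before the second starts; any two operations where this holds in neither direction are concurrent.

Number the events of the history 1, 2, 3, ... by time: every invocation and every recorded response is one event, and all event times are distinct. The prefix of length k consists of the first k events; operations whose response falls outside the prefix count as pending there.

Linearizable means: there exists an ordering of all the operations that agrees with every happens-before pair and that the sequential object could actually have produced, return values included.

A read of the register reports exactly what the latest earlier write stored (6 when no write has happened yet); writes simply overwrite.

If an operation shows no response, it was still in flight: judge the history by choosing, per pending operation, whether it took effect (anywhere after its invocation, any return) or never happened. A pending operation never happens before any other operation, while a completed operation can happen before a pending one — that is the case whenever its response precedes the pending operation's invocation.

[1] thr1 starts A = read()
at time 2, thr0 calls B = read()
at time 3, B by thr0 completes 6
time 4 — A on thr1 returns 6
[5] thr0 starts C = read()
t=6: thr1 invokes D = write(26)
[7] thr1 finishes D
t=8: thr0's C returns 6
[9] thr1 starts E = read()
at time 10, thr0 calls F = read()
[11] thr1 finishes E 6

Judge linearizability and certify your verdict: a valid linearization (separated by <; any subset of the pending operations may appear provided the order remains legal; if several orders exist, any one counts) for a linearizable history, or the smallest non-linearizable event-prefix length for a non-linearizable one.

not linearizable — minimal violating prefix: 11 events

cut after 10 events: linearizable; cut after 11 events (E responds, time 11): not linearizable
real-time-consistent orders of the 5 completed operations: 4 — all fail the atomic register replay
completion choices over the 1 pending operation (F) were checked; none helps
for example A, B, C, D, E (pending dropped) fails at step 5: E read() → 6 is not legal there
for example A, B, D, C, E (pending dropped) fails at step 4: C read() → 6 is not legal there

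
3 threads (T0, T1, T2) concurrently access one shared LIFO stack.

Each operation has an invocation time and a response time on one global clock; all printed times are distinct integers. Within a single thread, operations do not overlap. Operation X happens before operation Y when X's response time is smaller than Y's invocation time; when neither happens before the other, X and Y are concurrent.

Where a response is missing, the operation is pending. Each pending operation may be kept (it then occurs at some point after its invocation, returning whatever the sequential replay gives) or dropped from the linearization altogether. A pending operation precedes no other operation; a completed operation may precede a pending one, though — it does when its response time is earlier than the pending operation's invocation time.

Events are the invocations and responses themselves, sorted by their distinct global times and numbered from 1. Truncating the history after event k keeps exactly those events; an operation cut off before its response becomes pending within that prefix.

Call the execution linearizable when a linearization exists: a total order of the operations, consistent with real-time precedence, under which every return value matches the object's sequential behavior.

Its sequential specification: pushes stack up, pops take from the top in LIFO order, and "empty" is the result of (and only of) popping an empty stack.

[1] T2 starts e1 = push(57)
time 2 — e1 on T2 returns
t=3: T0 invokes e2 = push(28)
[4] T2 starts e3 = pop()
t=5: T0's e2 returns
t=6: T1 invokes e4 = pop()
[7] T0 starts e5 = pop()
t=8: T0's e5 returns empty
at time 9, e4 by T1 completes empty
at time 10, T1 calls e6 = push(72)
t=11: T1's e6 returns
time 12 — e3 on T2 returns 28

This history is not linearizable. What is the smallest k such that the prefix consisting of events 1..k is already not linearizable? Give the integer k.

events 1..8 are linearizable, e.g. via e1, e2, e3, e4, e5:
1. e1 push(57), leaving stack <57>
2. e2 push(28), leaving stack <57,28>
3. e3 pop() (pending, included), leaving stack <57>
4. e4 pop() (pending, included), leaving stack <>
5. e5 pop() → empty, leaving stack <>
adding event 9 (e4 responds at 9) leaves no legal real-time order
every completion of the 1 pending operation (e3) was checked; none linearizes
sample order e1, e2, e4, e5 (pending dropped) stalls at step 3 — e4 pop() → empty has no legal effect
sample order e1, e2, e5, e4 (pending dropped) stalls at step 3 — e5 pop() → empty has no legal effect

9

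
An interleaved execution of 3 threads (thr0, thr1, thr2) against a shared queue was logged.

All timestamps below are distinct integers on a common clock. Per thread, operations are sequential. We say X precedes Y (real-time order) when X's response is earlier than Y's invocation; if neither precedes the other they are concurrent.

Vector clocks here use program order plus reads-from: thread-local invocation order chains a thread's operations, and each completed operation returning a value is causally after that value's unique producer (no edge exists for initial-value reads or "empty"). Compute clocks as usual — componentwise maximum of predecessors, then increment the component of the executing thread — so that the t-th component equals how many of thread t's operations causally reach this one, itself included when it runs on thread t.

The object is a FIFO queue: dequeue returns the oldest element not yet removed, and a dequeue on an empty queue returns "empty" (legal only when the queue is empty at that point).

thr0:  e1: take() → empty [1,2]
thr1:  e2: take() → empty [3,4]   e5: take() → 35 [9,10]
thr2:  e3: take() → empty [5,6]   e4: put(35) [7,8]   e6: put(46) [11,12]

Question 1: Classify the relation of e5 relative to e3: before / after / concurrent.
Answer: after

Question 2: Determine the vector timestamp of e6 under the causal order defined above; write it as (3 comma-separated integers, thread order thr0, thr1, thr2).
Answer: (0, 0, 3)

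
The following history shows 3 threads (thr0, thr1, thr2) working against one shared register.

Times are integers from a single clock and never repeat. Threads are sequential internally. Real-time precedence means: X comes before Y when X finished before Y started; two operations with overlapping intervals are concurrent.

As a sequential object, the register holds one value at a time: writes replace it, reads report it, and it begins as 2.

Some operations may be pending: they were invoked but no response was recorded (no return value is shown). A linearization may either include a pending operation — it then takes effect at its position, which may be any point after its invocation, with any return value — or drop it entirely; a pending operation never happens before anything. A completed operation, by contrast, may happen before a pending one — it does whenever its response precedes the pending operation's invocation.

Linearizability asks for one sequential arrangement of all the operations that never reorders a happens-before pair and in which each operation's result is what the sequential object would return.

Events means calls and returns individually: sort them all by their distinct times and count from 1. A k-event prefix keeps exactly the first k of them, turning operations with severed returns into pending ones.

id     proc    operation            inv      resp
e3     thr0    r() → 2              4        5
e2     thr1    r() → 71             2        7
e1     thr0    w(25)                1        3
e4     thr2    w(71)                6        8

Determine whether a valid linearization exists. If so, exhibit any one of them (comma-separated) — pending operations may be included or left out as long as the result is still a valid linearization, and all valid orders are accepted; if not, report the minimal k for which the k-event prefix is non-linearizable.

events 1..4 are fine; event 5 — the response of e3 at time 5 — makes the prefix non-linearizable
exactly one order of the 2 completed ops respects real time; the register replay fails
including or dropping the 1 pending operation (e2) in any combination fails
take e1, e3 (pending dropped): step 2 already fails, because e3 r() → 2 cannot occur there

not linearizable — minimal violating prefix: 5 events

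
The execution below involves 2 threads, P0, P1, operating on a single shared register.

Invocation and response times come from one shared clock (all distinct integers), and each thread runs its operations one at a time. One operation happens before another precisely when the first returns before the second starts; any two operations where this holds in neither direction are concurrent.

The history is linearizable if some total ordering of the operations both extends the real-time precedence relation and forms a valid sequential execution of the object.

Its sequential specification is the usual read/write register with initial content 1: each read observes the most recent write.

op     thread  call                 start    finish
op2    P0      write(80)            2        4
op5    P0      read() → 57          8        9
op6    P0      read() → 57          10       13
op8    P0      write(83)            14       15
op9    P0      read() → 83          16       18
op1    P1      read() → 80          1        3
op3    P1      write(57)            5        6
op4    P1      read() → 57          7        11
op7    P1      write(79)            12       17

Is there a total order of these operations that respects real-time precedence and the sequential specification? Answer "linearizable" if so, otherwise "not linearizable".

linearizable

a witness: op2, op1, op3, op4, op5, op6, op7, op8, op9
1. op2 write(80), leaving value 80
2. op1 read() → 80, leaving value 80
3. op3 write(57), leaving value 57
4. op4 read() → 57, leaving value 57
5. op5 read() → 57, leaving value 57
6. op6 read() → 57, leaving value 57
7. op7 write(79), leaving value 79
8. op8 write(83), leaving value 83
9. op9 read() → 83, leaving value 83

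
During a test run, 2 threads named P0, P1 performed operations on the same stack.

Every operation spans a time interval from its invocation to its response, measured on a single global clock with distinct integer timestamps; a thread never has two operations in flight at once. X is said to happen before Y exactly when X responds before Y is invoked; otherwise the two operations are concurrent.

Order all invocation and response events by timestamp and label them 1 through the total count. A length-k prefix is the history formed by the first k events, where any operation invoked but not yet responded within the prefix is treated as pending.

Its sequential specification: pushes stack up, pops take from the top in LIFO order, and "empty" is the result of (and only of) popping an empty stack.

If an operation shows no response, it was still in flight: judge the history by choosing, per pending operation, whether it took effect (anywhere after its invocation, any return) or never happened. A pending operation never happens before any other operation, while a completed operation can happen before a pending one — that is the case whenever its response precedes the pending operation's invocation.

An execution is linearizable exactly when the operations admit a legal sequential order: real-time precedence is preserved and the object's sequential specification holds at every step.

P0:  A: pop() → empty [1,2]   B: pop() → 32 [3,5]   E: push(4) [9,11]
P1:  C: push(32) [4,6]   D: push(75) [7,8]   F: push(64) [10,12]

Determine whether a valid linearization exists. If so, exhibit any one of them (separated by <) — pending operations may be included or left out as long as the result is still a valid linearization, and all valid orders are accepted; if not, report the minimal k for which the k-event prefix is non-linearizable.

linearizable — witness: A < C < B < D < E < F

1. A pop() → empty, leaving stack <>
2. C push(32), leaving stack <32>
3. B pop() → 32, leaving stack <>
4. D push(75), leaving stack <75>
5. E push(4), leaving stack <75,4>
6. F push(64), leaving stack <75,4,64>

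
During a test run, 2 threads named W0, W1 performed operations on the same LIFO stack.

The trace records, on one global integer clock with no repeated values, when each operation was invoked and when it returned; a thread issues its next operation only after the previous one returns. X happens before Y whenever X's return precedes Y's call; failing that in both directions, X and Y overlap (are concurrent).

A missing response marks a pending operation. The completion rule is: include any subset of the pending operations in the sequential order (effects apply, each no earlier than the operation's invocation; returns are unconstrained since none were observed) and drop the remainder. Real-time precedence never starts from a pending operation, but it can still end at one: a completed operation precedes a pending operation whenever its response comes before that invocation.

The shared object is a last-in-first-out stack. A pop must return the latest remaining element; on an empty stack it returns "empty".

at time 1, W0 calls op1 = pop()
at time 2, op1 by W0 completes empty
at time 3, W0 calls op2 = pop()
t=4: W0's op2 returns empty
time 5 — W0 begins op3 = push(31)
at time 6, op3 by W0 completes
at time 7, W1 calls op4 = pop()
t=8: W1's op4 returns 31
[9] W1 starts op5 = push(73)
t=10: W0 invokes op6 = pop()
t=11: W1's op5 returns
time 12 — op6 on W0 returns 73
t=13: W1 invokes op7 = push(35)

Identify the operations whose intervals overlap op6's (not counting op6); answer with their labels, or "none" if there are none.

op6 spans [10,12]: anything still running between times 10 and 12 counts as concurrent
op1 [1,2]: before
op2 [3,4]: before
op3 [5,6]: before
op4 [7,8]: before
op5 [9,11]: concurrent
op7 [13,…): after

op5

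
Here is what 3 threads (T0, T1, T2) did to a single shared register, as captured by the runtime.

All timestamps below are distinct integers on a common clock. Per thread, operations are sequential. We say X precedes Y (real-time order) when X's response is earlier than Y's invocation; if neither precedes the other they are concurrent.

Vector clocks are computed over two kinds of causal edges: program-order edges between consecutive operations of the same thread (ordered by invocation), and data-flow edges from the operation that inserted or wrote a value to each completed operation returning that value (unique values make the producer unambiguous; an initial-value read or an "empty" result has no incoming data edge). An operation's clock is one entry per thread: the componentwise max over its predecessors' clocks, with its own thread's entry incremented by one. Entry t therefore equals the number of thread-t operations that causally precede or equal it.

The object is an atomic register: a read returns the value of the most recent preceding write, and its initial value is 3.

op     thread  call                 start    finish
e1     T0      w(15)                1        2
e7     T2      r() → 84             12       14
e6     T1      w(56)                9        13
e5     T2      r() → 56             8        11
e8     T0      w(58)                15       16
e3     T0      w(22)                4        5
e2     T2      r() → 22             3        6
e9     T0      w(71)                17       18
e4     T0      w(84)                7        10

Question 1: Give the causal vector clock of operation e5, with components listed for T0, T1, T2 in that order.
(2, 1, 2)

root op e6, invoked 9: fresh clock plus T1's own tick → (0, 1, 0)
root op e1, invoked 1: fresh clock plus T0's own tick → (1, 0, 0)
from VC(e1)=(1, 0, 0), e3 (invoked 4) maxes components and bumps T0 → (2, 0, 0)
from VC(e3)=(2, 0, 0), e2 (invoked 3) maxes components and bumps T2 → (2, 0, 1)
from VC(e3)=(2, 0, 0), e4 (invoked 7) maxes components and bumps T0 → (3, 0, 0)
from VC(e4)=(3, 0, 0), e8 (invoked 15) maxes components and bumps T0 → (4, 0, 0)
from VC(e2)=(2, 0, 1), VC(e6)=(0, 1, 0), e5 (invoked 8) maxes components and bumps T2 → (2, 1, 2)
from VC(e8)=(4, 0, 0), e9 (invoked 17) maxes components and bumps T0 → (5, 0, 0)
from VC(e4)=(3, 0, 0), VC(e5)=(2, 1, 2), e7 (invoked 12) maxes components and bumps T2 → (3, 1, 3)
target: VC(e5) = (2, 1, 2)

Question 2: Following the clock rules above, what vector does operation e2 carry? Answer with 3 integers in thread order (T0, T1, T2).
(2, 0, 1)

invoked at 9, e6 has no predecessors; its own T1 bump gives (0, 1, 0)
invoked at 1, e1 has no predecessors; its own T0 bump gives (1, 0, 0)
e3 (invocation 4): componentwise max over VC(e1)=(1, 0, 0), +1 at T0, giving (2, 0, 0)
e2 (invocation 3): componentwise max over VC(e3)=(2, 0, 0), +1 at T2, giving (2, 0, 1)
e4 (invocation 7): componentwise max over VC(e3)=(2, 0, 0), +1 at T0, giving (3, 0, 0)
e8 (invocation 15): componentwise max over VC(e4)=(3, 0, 0), +1 at T0, giving (4, 0, 0)
e5 (invocation 8): componentwise max over VC(e2)=(2, 0, 1), VC(e6)=(0, 1, 0), +1 at T2, giving (2, 1, 2)
e9 (invocation 17): componentwise max over VC(e8)=(4, 0, 0), +1 at T0, giving (5, 0, 0)
e7 (invocation 12): componentwise max over VC(e4)=(3, 0, 0), VC(e5)=(2, 1, 2), +1 at T2, giving (3, 1, 3)
target: VC(e2) = (2, 0, 1)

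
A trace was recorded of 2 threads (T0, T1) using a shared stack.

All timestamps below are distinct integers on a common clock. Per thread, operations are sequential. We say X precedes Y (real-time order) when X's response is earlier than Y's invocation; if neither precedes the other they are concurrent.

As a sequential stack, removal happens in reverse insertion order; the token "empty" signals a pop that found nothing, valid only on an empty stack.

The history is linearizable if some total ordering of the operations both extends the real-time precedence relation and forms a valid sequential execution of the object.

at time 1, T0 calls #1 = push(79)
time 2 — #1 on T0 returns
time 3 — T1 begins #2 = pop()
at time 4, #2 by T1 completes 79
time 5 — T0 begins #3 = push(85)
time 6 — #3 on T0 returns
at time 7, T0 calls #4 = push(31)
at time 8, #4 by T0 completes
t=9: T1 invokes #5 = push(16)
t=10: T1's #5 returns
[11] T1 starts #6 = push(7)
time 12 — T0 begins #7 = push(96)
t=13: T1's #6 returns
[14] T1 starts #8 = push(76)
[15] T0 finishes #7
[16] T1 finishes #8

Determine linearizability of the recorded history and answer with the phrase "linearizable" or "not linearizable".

a witness: #1, #2, #3, #4, #5, #6, #7, #8
step 1: #1 push(79) — stack <79>
step 2: #2 pop() → 79 — stack <>
step 3: #3 push(85) — stack <85>
step 4: #4 push(31) — stack <85,31>
step 5: #5 push(16) — stack <85,31,16>
step 6: #6 push(7) — stack <85,31,16,7>
step 7: #7 push(96) — stack <85,31,16,7,96>
step 8: #8 push(76) — stack <85,31,16,7,96,76>

linearizable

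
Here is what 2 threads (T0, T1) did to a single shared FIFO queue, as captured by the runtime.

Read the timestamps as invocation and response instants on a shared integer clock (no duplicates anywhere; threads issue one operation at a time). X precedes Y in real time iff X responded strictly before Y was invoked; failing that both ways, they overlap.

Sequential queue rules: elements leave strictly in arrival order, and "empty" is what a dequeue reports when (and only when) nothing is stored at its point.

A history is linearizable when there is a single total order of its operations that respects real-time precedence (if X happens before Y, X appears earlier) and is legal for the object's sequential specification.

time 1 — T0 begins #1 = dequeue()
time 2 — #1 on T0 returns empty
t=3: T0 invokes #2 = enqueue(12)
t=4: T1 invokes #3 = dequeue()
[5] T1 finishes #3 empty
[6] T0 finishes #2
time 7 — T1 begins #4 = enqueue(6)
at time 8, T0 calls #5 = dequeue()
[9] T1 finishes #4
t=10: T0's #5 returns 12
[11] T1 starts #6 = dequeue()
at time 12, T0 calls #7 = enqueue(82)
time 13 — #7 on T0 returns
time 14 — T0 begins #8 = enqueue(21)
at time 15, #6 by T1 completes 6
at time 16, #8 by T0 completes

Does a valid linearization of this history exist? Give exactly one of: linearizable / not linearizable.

linearizable

a witness: #1, #3, #2, #4, #5, #6, #7, #8
step 1: #1 dequeue() → empty — queue <>
step 2: #3 dequeue() → empty — queue <>
step 3: #2 enqueue(12) — queue <12>
step 4: #4 enqueue(6) — queue <12,6>
step 5: #5 dequeue() → 12 — queue <6>
step 6: #6 dequeue() → 6 — queue <>
step 7: #7 enqueue(82) — queue <82>
step 8: #8 enqueue(21) — queue <82,21>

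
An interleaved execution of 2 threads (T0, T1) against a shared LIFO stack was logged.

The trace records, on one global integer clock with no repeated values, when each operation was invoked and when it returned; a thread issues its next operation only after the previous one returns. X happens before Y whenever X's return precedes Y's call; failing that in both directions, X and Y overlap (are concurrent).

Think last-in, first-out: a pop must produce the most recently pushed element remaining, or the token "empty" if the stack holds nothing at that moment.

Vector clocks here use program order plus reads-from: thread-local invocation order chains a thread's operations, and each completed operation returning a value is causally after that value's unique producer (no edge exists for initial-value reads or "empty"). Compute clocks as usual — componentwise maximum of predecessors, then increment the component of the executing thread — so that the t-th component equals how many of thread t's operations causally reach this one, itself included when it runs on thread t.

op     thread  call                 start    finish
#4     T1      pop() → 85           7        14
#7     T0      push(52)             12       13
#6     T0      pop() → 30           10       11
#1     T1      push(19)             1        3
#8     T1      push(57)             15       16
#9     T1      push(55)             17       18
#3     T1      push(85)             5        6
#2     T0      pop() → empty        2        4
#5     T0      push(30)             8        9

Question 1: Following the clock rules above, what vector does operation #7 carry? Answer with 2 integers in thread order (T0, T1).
Answer: (4, 0)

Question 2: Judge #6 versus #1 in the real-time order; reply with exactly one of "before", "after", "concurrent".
Answer: after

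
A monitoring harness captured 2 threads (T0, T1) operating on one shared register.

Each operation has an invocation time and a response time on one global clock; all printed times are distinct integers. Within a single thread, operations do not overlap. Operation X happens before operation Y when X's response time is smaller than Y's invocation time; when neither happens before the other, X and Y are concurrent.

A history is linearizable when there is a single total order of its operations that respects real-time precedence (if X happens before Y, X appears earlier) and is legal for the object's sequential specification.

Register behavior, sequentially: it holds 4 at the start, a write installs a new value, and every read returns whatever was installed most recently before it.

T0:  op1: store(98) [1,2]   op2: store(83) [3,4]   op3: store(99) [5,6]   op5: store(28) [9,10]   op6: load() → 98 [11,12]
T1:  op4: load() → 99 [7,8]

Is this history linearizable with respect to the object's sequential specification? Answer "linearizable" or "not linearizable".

not linearizable

through event 11 a valid linearization exists; event 12 (op6 responding at time 12) ends that
a single order respects real time; the 6 completed register operations fail replay along it
take op1, op2, op3, op4, op5, op6: step 6 already fails, because op6 load() → 98 cannot occur there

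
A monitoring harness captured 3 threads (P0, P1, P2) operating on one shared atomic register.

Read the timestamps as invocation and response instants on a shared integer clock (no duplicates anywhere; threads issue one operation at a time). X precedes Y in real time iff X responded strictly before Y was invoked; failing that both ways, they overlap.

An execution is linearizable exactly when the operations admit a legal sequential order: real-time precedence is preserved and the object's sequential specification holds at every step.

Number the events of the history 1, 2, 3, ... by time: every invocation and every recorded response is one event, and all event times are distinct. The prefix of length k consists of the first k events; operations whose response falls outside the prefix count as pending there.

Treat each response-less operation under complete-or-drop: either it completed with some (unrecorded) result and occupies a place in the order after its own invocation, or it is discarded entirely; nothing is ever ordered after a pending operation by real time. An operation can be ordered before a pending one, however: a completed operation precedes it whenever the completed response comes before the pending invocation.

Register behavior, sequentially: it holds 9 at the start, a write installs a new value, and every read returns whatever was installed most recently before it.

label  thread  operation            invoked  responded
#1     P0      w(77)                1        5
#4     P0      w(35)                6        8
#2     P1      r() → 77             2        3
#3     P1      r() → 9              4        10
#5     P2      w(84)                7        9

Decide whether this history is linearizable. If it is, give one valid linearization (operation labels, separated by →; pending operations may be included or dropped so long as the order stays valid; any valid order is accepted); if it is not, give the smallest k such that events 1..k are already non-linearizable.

not linearizable — minimal violating prefix: 10 events

events 1..9 are fine; event 10 — the response of #3 at time 10 — makes the prefix non-linearizable
no legal order exists: 14 real-time-consistent candidates over 5 completed atomic register operations, all rejected
e.g. #1, #2, #3, #4, #5: illegal at step 3, since #3 r() → 9 cannot apply there
e.g. #1, #2, #3, #5, #4: illegal at step 3, since #3 r() → 9 cannot apply there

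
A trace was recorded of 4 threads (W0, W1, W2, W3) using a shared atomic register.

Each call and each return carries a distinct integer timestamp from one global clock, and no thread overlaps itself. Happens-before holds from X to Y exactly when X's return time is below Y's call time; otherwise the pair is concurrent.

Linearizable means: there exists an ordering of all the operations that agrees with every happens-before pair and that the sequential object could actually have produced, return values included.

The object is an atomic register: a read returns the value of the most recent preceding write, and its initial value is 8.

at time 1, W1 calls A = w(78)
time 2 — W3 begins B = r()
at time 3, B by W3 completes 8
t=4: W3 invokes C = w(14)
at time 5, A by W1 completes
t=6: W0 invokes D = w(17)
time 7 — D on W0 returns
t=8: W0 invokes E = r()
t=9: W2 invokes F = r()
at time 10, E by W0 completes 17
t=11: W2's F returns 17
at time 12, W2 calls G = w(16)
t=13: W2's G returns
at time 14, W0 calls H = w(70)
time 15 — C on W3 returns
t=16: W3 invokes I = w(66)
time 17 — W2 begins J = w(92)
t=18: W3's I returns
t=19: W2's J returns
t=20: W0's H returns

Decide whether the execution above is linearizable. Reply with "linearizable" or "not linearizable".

linearizable

one valid linearization: B, A, C, D, E, F, G, H, I, J
after step 1 (B r() → 8): value 8
after step 2 (A w(78)): value 78
after step 3 (C w(14)): value 14
after step 4 (D w(17)): value 17
after step 5 (E r() → 17): value 17
after step 6 (F r() → 17): value 17
after step 7 (G w(16)): value 16
after step 8 (H w(70)): value 70
after step 9 (I w(66)): value 66
after step 10 (J w(92)): value 92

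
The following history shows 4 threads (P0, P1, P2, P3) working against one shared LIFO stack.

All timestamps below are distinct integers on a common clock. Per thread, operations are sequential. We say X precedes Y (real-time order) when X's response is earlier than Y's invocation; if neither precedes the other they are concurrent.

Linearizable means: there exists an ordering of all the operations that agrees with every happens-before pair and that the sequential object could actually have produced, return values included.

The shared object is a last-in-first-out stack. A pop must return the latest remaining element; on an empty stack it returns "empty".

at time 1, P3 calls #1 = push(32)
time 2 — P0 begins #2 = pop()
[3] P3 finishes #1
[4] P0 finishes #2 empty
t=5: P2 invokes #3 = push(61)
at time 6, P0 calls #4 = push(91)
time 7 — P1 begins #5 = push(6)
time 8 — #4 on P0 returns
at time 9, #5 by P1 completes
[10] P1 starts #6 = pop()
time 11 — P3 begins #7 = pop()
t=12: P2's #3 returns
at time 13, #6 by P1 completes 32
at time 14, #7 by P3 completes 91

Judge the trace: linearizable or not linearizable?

not linearizable

prefix check: 1..12 passes, 1..13 fails once #6's time-13 response joins
real-time-consistent orders of the 6 completed operations: 16 — all fail the LIFO stack replay
including or dropping the 1 pending operation (#7) in any combination fails
sample order #1, #2, #3, #4, #5, #6 (pending dropped) stalls at step 2 — #2 pop() → empty has no legal effect
sample order #1, #2, #3, #5, #4, #6 (pending dropped) stalls at step 2 — #2 pop() → empty has no legal effect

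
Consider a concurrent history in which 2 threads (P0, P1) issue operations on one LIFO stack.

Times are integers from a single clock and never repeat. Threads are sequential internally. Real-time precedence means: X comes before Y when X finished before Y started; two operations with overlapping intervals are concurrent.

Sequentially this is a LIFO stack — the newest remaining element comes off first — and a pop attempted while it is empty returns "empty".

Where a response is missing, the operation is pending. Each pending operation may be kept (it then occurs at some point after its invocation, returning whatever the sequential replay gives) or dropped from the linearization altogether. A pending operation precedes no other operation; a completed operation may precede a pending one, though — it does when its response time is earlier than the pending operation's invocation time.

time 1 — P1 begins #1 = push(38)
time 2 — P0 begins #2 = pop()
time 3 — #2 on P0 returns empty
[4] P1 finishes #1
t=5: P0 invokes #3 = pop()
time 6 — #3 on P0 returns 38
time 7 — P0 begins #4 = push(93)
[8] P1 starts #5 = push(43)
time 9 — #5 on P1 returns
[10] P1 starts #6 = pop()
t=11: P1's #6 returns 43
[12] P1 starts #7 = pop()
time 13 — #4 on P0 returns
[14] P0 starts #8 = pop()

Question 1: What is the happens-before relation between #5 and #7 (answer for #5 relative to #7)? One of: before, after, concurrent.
#5 spans [8,9], #7 spans [12,…)
resp(#5)=9 < inv(#7)=12

before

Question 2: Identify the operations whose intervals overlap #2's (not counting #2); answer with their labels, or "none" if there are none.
#2 spans [2,3]: anything still running between times 2 and 3 counts as concurrent
#1 [1,4]: concurrent
#3 [5,6]: after
#4 [7,13]: after
#5 [8,9]: after
#6 [10,11]: after
#7 [12,…): after
#8 [14,…): after

#1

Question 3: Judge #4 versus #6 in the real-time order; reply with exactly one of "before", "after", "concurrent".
#4 spans [7,13], #6 spans [10,11]
the intervals overlap in both directions

concurrent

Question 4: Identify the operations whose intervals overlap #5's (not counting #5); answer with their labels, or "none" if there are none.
#5 spans [8,9]; an op avoiding the whole window 8..9 is ordered, any other is concurrent
#1 [1,4]: before
#2 [2,3]: before
#3 [5,6]: before
#4 [7,13]: concurrent
#6 [10,11]: after
#7 [12,…): after
#8 [14,…): after

#4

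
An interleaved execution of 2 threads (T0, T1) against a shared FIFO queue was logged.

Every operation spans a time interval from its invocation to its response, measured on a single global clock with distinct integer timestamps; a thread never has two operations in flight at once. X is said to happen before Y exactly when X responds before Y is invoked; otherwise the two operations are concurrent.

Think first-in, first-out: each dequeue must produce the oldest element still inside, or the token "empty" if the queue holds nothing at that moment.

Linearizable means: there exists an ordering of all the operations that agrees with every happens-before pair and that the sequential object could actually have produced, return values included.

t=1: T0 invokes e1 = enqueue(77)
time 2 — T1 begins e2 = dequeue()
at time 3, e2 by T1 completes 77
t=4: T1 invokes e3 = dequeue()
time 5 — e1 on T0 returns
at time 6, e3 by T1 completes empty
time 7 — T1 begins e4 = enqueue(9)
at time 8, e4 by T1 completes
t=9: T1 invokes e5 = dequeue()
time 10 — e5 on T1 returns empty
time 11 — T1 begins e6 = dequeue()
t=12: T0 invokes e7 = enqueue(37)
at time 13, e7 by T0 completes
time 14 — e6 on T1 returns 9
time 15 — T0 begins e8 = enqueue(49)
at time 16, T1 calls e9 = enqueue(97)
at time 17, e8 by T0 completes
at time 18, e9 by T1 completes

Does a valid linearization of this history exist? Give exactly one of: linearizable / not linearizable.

not linearizable

already the first 10 events (up to e5's response at time 10) admit no linearization; the first 9 still do
real-time-consistent orders of the 5 completed operations: 3 — all fail the FIFO queue replay
for example e1, e2, e3, e4, e5 fails at step 5: e5 dequeue() → empty is not legal there
for example e2, e1, e3, e4, e5 fails at step 1: e2 dequeue() → 77 is not legal there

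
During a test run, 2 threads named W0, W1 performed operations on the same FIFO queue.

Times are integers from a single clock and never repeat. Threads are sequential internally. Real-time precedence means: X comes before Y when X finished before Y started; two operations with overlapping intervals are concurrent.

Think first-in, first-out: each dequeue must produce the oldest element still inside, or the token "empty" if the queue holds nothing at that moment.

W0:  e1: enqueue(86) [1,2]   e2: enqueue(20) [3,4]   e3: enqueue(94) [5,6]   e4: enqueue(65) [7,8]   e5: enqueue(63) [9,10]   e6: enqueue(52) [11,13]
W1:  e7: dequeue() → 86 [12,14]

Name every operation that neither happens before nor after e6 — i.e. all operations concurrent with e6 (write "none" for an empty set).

e6 spans [11,13]: anything still running between times 11 and 13 counts as concurrent
e1 [1,2]: before
e2 [3,4]: before
e3 [5,6]: before
e4 [7,8]: before
e5 [9,10]: before
e7 [12,14]: concurrent

e7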